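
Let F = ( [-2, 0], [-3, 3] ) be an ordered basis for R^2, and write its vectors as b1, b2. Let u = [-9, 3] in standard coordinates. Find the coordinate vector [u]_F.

Write u = c_1 b1 + c_2 b2 and solve for the c_i.
System: -2c_1 - 3c_2 = -9, 0c_1 + 3c_2 = 3; solving gives c_1 = 3, c_2 = 1.
Check: 3b1 + b2 = [-9, 3].

[3, 1]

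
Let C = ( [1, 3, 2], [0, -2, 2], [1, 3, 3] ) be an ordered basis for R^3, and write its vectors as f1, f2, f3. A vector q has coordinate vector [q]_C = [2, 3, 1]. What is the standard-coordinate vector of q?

[3, 3, 13]

q = M [q]_C, where M has columns f1, ..., f3.
Carrying out the matrix-vector product, q = [3, 3, 13].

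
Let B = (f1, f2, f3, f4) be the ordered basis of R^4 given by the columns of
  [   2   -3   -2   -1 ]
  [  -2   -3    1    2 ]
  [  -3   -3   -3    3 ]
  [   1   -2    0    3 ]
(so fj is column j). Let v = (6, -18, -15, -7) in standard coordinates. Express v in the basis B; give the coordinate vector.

[v]_B is the unique c with M c = v, where M has columns f1, ..., f4.
Gaussian elimination on [M | v] yields c = (3, 2, -2, -2).
Check: 3f1 + 2f2 - 2f3 - 2f4 = (6, -18, -15, -7).

(3, 2, -2, -2)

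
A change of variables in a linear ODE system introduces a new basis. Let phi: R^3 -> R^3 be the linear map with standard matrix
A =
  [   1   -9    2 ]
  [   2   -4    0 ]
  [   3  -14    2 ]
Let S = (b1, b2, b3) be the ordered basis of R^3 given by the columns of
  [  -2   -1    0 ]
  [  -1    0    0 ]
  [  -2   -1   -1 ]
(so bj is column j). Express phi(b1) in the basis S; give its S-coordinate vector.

Column 1 of [phi]_S is the S-coordinate vector of phi(b1).
In standard coordinates phi(b1) = A b1 = [3, 0, 4].
Converting to S: [3, 0, 4] = 0·b1 - 3b2 - b3, so the coordinate vector is [0, -3, -1].

[0, -3, -1]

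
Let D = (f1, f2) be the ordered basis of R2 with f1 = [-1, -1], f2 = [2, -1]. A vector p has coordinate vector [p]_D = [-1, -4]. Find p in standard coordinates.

By definition p = -f1 - 4f2.
Summing componentwise gives [-7, 5].

[-7, 5]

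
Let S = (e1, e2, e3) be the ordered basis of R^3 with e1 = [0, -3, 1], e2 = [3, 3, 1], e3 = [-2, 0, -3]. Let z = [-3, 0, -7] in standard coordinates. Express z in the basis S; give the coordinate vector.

We seek scalars with c_1 e1 + ... + c_3 e3 = z; equivalently solve M c = z where the columns of M are e1, ..., e3.
Row-reducing the augmented matrix [M | z] gives c = (1, 1, 3).
Check: e1 + e2 + 3e3 = [-3, 0, -7].

[1, 1, 3]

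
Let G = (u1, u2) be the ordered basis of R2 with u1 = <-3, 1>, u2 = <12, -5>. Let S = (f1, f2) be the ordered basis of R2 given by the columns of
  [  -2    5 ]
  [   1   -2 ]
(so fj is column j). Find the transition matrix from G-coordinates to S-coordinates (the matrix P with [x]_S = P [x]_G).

Take x = uj: its G-coordinates are the j-th standard unit vector, so P e_j — column j of P — equals [uj]_S.
u1 = -f1 - f2, giving column 1 = <-1, -1>; repeating for each j gives P = [[-1, -1], [-1, 2]].

[[-1, -1], [-1, 2]]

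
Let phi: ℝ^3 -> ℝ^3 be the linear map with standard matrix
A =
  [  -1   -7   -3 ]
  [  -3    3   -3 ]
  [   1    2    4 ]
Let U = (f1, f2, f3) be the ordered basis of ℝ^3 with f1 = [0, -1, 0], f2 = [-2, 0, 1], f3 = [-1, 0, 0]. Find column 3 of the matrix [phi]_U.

[-3, -1, 1]

Column 3 of [phi]_U is the U-coordinate vector of phi(f3).
In standard coordinates phi(f3) = A f3 = [1, 3, -1].
Converting to U: [1, 3, -1] = -3f1 - f2 + f3, so the coordinate vector is [-3, -1, 1].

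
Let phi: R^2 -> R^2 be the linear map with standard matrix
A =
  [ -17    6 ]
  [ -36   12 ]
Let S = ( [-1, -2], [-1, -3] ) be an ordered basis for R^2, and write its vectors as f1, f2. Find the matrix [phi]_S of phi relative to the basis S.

[[-3, 3], [-2, -2]]

The j-th column of [phi]_S is [phi(fj)]_S.
phi(f1) = A f1 = [5, 12] = -3f1 - 2f2, so column 1 is [-3, -2].
Repeating for f2 and assembling the columns gives [[-3, 3], [-2, -2]].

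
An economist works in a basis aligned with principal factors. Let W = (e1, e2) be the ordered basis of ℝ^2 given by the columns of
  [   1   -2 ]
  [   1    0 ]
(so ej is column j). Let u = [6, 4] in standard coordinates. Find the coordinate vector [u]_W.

[u]_W is the unique c with M c = u, where M has columns e1, e2.
System: c_1 - 2c_2 = 6, c_1 + 0c_2 = 4; solving gives c_1 = 4, c_2 = -1.
Check: 4e1 - e2 = [6, 4].

[4, -1]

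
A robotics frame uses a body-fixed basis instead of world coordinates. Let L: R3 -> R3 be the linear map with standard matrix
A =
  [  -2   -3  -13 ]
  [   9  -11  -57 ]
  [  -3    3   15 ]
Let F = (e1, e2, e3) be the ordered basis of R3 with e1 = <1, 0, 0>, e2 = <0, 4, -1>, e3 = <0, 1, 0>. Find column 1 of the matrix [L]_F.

Compute L(e1) = A e1 = <-2, 9, -3> in standard coordinates.
Then write this in F-coordinates: solve for y in y_1 e1 + ... + y_3 e3 = <-2, 9, -3>.
This gives y = <-2, 3, -3>, which is column 1 of [L]_F.

<-2, 3, -3>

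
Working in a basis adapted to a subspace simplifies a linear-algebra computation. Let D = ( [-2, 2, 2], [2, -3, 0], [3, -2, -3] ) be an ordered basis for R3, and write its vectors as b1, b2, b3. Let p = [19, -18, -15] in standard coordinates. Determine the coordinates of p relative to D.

[-3, 2, 3]

We seek scalars with c_1 b1 + ... + c_3 b3 = p; equivalently solve M c = p where the columns of M are b1, ..., b3.
Solving this 3x3 system gives c = (-3, 2, 3).
Check: -3b1 + 2b2 + 3b3 = [19, -18, -15].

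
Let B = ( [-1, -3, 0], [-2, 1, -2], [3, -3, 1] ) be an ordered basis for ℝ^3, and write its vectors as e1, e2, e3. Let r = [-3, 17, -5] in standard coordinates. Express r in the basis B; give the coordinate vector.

We seek scalars with c_1 e1 + ... + c_3 e3 = r; equivalently solve M c = r where the columns of M are e1, ..., e3.
Row-reducing the augmented matrix [M | r] gives c = (-4, 2, -1).
Check: -4e1 + 2e2 - e3 = [-3, 17, -5].

[-4, 2, -1]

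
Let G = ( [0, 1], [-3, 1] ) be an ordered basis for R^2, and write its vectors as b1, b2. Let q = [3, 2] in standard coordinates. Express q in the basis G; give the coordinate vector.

[3, -1]

We seek scalars with c_1 b1 + c_2 b2 = q; equivalently solve M c = q where the columns of M are b1, b2.
System: 0c_1 - 3c_2 = 3, c_1 + c_2 = 2; solving gives c_1 = 3, c_2 = -1.
Check: 3b1 - b2 = [3, 2].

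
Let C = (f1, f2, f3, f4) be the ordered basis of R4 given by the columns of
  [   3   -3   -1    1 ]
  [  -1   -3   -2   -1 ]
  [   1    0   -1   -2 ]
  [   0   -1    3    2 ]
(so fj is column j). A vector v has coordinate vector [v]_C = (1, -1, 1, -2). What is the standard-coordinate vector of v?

(3, 2, 4, 0)

v = M [v]_C, where M has columns f1, ..., f4.
Carrying out the matrix-vector product, v = (3, 2, 4, 0).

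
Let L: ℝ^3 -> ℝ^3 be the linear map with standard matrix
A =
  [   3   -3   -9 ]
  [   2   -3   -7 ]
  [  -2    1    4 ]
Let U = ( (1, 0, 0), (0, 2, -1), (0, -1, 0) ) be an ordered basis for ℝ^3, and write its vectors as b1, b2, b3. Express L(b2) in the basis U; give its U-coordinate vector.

Column 2 of [L]_U is the U-coordinate vector of L(b2).
In standard coordinates L(b2) = A b2 = (3, 1, -2).
Converting to U: (3, 1, -2) = 3b1 + 2b2 + 3b3, so the coordinate vector is (3, 2, 3).

(3, 2, 3)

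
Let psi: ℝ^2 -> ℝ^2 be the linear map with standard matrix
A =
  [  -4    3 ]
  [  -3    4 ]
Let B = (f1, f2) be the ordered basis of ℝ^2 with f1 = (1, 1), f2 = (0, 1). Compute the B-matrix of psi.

With P the matrix whose columns are f1, f2, [psi]_B = P^(-1) A P.
Column by column: psi(f1) = A f1 = (-1, 1); its B-coordinates (-1, 2) give column 1.
Continuing for each basis vector yields [psi]_B = [[-1, 3], [2, 1]].

[[-1, 3], [2, 1]]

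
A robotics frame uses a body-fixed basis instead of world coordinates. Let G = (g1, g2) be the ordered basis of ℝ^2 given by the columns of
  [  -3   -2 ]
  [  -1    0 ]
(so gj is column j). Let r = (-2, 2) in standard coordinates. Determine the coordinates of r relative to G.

(-2, 4)

We seek scalars with c_1 g1 + c_2 g2 = r; equivalently solve M c = r where the columns of M are g1, g2.
System: -3c_1 - 2c_2 = -2, -c_1 + 0c_2 = 2; solving gives c_1 = -2, c_2 = 4.
Check: -2g1 + 4g2 = (-2, 2).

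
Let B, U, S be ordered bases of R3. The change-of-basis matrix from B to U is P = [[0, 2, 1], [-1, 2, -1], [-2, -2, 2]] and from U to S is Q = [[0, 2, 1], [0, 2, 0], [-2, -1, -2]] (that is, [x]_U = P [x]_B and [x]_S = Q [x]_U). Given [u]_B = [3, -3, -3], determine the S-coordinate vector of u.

[-18, -12, 36]

Composing the changes, [u]_S = Q P [u]_B.
Q P = [[-4, 2, 0], [-2, 4, -2], [5, -2, -5]]; applying this to [3, -3, -3] gives [-18, -12, 36].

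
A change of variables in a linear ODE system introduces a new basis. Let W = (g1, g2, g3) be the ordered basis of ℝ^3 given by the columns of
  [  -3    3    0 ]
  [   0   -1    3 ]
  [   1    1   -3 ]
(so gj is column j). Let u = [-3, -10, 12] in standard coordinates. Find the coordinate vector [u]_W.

[2, 1, -3]

Write u = c_1 g1 + ... + c_3 g3 and solve for the c_i.
Row-reducing the augmented matrix [M | u] gives c = (2, 1, -3).
Check: 2g1 + g2 - 3g3 = [-3, -10, 12].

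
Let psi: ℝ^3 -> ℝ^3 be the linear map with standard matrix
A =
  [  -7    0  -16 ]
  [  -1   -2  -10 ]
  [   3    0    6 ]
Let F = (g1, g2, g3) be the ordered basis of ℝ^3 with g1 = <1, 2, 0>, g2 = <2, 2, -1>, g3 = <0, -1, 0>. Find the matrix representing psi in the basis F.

Let P have columns g1, ..., g3. Then [psi]_F = P^(-1) A P.
Here det P = -1, so P^(-1) is integer; computing A P first and then P^(-1)(A P) gives [[-1, 2, 0], [-3, 0, 0], [-3, 0, -2]].

[[-1, 2, 0], [-3, 0, 0], [-3, 0, -2]]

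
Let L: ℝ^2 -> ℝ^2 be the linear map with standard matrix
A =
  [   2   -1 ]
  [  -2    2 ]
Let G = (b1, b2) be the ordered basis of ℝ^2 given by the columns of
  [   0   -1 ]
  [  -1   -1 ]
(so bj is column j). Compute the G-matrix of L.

The j-th column of [L]_G is [L(bj)]_G.
L(b1) = A b1 = (1, -2) = 3b1 - b2, so column 1 is (3, -1).
Repeating for b2 and assembling the columns gives [[3, -1], [-1, 1]].

[[3, -1], [-1, 1]]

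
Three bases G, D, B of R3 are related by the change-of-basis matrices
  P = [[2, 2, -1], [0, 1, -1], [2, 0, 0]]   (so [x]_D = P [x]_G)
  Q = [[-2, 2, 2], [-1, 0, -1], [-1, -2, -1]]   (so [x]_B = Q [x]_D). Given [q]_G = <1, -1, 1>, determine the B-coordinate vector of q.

<2, -1, 3>

Apply P to get D-coordinates <-1, -2, 2>, then Q to get B-coordinates.
The result is [q]_B = <2, -1, 3>.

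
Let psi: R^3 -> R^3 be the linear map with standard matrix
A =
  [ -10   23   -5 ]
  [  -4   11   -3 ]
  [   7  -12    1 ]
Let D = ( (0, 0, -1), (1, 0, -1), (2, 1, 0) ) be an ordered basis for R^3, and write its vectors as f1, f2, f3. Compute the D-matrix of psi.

Let P have columns f1, ..., f3. Then [psi]_D = P^(-1) A P.
Here det P = -1, so P^(-1) is integer; computing A P first and then P^(-1)(A P) gives [[2, -3, 1], [-1, -3, -3], [3, -1, 3]].

[[2, -3, 1], [-1, -3, -3], [3, -1, 3]]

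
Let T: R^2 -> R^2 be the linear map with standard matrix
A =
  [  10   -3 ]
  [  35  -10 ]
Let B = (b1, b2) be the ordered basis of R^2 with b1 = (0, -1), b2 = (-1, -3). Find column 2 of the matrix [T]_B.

Column 2 of [T]_B is the B-coordinate vector of T(b2).
In standard coordinates T(b2) = A b2 = (-1, -5).
Converting to B: (-1, -5) = 2b1 + b2, so the coordinate vector is (2, 1).

(2, 1)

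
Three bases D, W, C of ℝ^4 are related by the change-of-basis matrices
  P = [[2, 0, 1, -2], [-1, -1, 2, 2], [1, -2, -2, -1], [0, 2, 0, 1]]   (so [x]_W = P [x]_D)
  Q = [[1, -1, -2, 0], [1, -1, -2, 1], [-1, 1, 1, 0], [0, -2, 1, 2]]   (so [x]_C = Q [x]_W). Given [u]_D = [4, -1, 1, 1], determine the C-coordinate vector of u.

Apply P to get W-coordinates [7, 1, 3, -1], then Q to get C-coordinates.
The result is [u]_C = [0, -1, -3, -1].

[0, -1, -3, -1]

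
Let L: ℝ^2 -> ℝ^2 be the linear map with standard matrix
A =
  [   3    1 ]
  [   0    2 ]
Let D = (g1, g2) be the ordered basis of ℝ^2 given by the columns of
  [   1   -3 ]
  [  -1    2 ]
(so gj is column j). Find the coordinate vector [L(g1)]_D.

<2, 0>

Compute L(g1) = A g1 = <2, -2> in standard coordinates.
Then write this in D-coordinates: solve for y in y_1 g1 + y_2 g2 = <2, -2>.
This gives y = <2, 0>, which is column 1 of [L]_D.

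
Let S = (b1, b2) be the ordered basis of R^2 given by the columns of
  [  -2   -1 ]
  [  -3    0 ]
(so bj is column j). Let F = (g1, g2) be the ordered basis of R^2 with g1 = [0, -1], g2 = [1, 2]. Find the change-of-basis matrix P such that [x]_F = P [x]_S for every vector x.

Let M have columns bj and N have columns gj. Then for every x, N [x]_F = x = M [x]_S, so P = N^(-1) M.
Since det N = 1, N^(-1) has integer entries; multiplying gives P = [[-1, -2], [-2, -1]].

[[-1, -2], [-2, -1]]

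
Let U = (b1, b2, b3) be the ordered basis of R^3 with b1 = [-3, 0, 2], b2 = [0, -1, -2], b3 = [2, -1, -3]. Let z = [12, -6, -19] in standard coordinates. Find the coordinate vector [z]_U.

We seek scalars with c_1 b1 + ... + c_3 b3 = z; equivalently solve M c = z where the columns of M are b1, ..., b3.
Row-reducing the augmented matrix [M | z] gives c = (-2, 3, 3).
Check: -2b1 + 3b2 + 3b3 = [12, -6, -19].

[-2, 3, 3]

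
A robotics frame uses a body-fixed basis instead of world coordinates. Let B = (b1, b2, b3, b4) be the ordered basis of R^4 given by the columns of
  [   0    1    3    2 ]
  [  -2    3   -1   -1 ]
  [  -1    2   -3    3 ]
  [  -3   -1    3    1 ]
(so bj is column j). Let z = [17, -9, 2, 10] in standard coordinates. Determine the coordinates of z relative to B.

[1, 0, 3, 4]

[z]_B is the unique c with M c = z, where M has columns b1, ..., b4.
Gaussian elimination on [M | z] yields c = (1, 0, 3, 4).
Check: b1 + 0·b2 + 3b3 + 4b4 = [17, -9, 2, 10].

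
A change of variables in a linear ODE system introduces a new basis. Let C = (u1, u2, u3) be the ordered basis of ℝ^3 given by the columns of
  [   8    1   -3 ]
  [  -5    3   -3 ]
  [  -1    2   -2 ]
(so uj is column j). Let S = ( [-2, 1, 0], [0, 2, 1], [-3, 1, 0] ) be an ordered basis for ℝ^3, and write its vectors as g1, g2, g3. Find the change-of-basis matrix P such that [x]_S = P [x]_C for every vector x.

[[-1, -2, 0], [-1, 2, -2], [-2, 1, 1]]

Column j of P is [uj]_S, since P maps C-coordinates to S-coordinates.
Expressing u1 in S: u1 = -g1 - g2 - 2g3, so column 1 of P is [-1, -1, -2].
Doing the same for each uj gives P = [[-1, -2, 0], [-1, 2, -2], [-2, 1, 1]].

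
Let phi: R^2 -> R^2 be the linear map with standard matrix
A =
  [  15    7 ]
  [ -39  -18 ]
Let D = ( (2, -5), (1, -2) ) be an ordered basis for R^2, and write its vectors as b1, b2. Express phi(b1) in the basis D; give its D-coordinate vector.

Compute phi(b1) = A b1 = (-5, 12) in standard coordinates.
Then write this in D-coordinates: solve for y in y_1 b1 + y_2 b2 = (-5, 12).
This gives y = (-2, -1), which is column 1 of [phi]_D.

(-2, -1)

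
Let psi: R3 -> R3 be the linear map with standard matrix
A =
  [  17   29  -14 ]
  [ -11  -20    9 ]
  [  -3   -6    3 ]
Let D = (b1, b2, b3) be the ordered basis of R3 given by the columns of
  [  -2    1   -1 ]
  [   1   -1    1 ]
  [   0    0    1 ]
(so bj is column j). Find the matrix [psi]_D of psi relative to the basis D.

[[3, 3, 2], [1, -3, 2], [0, 3, 0]]

With P the matrix whose columns are b1, ..., b3, [psi]_D = P^(-1) A P.
Column by column: psi(b1) = A b1 = (-5, 2, 0); its D-coordinates (3, 1, 0) give column 1.
Continuing for each basis vector yields [psi]_D = [[3, 3, 2], [1, -3, 2], [0, 3, 0]].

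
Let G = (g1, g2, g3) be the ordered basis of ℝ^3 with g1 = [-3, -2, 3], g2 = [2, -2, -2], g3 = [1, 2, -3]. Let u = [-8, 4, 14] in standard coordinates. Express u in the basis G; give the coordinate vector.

[-1, -4, -3]

We seek scalars with c_1 g1 + ... + c_3 g3 = u; equivalently solve M c = u where the columns of M are g1, ..., g3.
Row-reducing the augmented matrix [M | u] gives c = (-1, -4, -3).
Check: -g1 - 4g2 - 3g3 = [-8, 4, 14].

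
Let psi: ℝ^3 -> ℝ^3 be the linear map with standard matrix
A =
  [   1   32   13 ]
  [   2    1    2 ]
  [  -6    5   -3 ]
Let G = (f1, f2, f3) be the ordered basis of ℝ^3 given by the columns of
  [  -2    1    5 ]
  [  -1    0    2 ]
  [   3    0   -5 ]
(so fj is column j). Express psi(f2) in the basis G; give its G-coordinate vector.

Compute psi(f2) = A f2 = <1, 2, -6> in standard coordinates.
Then write this in G-coordinates: solve for y in y_1 f1 + ... + y_3 f3 = <1, 2, -6>.
This gives y = <-2, -3, 0>, which is column 2 of [psi]_G.

<-2, -3, 0>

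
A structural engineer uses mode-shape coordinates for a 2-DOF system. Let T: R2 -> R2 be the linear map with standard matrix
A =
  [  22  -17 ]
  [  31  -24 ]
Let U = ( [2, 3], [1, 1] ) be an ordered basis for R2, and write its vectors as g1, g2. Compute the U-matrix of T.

With P the matrix whose columns are g1, g2, [T]_U = P^(-1) A P.
Column by column: T(g1) = A g1 = [-7, -10]; its U-coordinates [-3, -1] give column 1.
Continuing for each basis vector yields [T]_U = [[-3, 2], [-1, 1]].

[[-3, 2], [-1, 1]]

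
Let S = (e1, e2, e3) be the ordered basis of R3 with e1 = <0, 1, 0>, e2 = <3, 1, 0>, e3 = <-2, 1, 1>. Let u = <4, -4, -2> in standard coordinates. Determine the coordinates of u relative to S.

Write u = c_1 e1 + ... + c_3 e3 and solve for the c_i.
Solving this 3x3 system gives c = (-2, 0, -2).
Check: -2e1 + 0·e2 - 2e3 = <4, -4, -2>.

<-2, 0, -2>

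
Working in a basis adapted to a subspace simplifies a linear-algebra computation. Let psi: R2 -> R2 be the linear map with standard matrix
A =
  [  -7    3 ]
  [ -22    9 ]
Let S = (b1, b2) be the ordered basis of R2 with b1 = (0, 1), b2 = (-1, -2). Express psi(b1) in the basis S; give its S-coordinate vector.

(3, -3)

Compute psi(b1) = A b1 = (3, 9) in standard coordinates.
Then write this in S-coordinates: solve for y in y_1 b1 + y_2 b2 = (3, 9).
This gives y = (3, -3), which is column 1 of [psi]_S.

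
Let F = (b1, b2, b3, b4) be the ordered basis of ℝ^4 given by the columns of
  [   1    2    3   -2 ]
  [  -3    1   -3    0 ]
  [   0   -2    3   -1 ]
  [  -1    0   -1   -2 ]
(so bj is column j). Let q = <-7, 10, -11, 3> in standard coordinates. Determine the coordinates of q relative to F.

[q]_F is the unique c with M c = q, where M has columns b1, ..., b4.
Solving this 4x4 system gives c = (0, 1, -3, 0).
Check: 0·b1 + b2 - 3b3 + 0·b4 = <-7, 10, -11, 3>.

<0, 1, -3, 0>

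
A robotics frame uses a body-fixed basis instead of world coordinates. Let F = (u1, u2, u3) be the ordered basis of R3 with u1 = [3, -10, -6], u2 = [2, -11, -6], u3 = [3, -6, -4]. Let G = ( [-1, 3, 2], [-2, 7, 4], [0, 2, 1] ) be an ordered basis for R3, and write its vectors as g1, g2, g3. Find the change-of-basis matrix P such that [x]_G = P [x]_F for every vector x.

Let M have columns uj and N have columns gj. Then for every x, N [x]_G = x = M [x]_F, so P = N^(-1) M.
Since det N = -1, N^(-1) has integer entries; multiplying gives P = [[-1, 0, -1], [-1, -1, -1], [0, -2, 2]].

[[-1, 0, -1], [-1, -1, -1], [0, -2, 2]]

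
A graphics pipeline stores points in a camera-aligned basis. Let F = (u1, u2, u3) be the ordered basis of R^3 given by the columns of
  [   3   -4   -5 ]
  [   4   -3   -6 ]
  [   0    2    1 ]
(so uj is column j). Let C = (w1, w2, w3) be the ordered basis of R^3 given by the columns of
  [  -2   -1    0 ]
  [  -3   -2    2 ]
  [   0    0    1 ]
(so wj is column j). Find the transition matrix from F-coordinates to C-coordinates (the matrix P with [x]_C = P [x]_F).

Let M have columns uj and N have columns wj. Then for every x, N [x]_C = x = M [x]_F, so P = N^(-1) M.
Since det N = 1, N^(-1) has integer entries; multiplying gives P = [[-2, 1, 2], [1, 2, 1], [0, 2, 1]].

[[-2, 1, 2], [1, 2, 1], [0, 2, 1]]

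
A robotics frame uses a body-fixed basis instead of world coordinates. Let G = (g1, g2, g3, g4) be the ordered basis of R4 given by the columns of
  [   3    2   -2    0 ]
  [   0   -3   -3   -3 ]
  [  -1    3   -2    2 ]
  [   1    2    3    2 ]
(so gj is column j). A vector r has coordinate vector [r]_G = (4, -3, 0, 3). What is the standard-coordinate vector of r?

r = M [r]_G, where M has columns g1, ..., g4.
Carrying out the matrix-vector product, r = (6, 0, -7, 4).

(6, 0, -7, 4)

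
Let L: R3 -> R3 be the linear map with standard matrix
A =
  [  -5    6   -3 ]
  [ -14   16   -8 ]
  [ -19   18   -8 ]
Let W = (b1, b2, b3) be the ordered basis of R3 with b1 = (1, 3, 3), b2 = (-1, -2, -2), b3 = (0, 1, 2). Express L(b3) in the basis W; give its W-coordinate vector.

Column 3 of [L]_W is the W-coordinate vector of L(b3).
In standard coordinates L(b3) = A b3 = (0, 0, 2).
Converting to W: (0, 0, 2) = -2b1 - 2b2 + 2b3, so the coordinate vector is (-2, -2, 2).

(-2, -2, 2)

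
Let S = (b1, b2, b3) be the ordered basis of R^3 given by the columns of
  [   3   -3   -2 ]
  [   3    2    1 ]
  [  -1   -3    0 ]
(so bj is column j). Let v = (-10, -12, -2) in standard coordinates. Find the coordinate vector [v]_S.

(-4, 2, -4)

[v]_S is the unique c with M c = v, where M has columns b1, ..., b3.
Solving this 3x3 system gives c = (-4, 2, -4).
Check: -4b1 + 2b2 - 4b3 = (-10, -12, -2).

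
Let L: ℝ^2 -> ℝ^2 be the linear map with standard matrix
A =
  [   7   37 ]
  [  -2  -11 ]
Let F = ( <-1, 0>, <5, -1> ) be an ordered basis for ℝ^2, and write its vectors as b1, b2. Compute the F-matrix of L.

[[-3, -3], [-2, -1]]

With P the matrix whose columns are b1, b2, [L]_F = P^(-1) A P.
Column by column: L(b1) = A b1 = <-7, 2>; its F-coordinates <-3, -2> give column 1.
Continuing for each basis vector yields [L]_F = [[-3, -3], [-2, -1]].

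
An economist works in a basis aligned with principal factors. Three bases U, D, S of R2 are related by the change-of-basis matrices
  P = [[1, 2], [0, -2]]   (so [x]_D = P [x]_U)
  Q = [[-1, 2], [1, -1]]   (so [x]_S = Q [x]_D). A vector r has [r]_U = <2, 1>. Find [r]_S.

First [r]_D = P [r]_U = <4, -2>.
Then [r]_S = Q [r]_D = <-8, 6>.

<-8, 6>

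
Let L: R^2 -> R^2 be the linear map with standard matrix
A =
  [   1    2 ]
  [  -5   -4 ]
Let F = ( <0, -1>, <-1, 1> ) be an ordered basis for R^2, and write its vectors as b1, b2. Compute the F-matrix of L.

Let P have columns b1, b2. Then [L]_F = P^(-1) A P.
Here det P = -1, so P^(-1) is integer; computing A P first and then P^(-1)(A P) gives [[-2, -2], [2, -1]].

[[-2, -2], [2, -1]]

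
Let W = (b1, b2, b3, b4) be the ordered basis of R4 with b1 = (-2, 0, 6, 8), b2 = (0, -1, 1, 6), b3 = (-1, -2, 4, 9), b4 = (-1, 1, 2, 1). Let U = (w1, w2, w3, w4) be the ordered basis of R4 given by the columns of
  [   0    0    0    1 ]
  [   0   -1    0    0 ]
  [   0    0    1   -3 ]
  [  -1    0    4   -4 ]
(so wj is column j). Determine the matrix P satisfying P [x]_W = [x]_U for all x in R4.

Let M have columns bj and N have columns wj. Then for every x, N [x]_U = x = M [x]_W, so P = N^(-1) M.
Since det N = -1, N^(-1) has integer entries; multiplying gives P = [[0, -2, -1, -1], [0, 1, 2, -1], [0, 1, 1, -1], [-2, 0, -1, -1]].

[[0, -2, -1, -1], [0, 1, 2, -1], [0, 1, 1, -1], [-2, 0, -1, -1]]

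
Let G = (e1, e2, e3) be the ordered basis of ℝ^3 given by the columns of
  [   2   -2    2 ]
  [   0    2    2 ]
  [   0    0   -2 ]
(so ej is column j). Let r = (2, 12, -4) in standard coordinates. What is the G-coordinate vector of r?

Write r = c_1 e1 + ... + c_3 e3 and solve for the c_i.
Gaussian elimination on [M | r] yields c = (3, 4, 2).
Check: 3e1 + 4e2 + 2e3 = (2, 12, -4).

(3, 4, 2)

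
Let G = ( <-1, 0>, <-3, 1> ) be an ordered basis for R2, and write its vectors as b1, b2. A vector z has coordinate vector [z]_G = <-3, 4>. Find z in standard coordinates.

The coordinates say z = -3b1 + 4b2; adding the scaled basis vectors gives <-9, 4>.

<-9, 4>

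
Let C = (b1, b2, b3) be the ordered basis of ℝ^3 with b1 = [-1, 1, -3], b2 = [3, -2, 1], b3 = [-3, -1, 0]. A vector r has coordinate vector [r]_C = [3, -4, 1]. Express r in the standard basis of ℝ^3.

The coordinates say r = 3b1 - 4b2 + b3; adding the scaled basis vectors gives [-18, 10, -13].

[-18, 10, -13]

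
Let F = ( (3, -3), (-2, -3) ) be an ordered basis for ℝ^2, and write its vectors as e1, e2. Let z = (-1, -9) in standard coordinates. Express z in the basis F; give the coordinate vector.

We seek scalars with c_1 e1 + c_2 e2 = z; equivalently solve M c = z where the columns of M are e1, e2.
System: 3c_1 - 2c_2 = -1, -3c_1 - 3c_2 = -9; solving gives c_1 = 1, c_2 = 2.
Check: e1 + 2e2 = (-1, -9).

(1, 2)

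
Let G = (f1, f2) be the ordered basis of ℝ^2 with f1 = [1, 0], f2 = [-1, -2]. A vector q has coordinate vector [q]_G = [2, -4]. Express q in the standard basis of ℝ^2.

By definition q = 2f1 - 4f2.
Summing componentwise gives [6, 8].

[6, 8]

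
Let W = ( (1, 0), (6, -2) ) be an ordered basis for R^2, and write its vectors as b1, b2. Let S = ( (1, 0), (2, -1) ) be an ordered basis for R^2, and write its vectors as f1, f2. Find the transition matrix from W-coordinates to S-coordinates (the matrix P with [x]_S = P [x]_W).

Let M have columns bj and N have columns fj. Then for every x, N [x]_S = x = M [x]_W, so P = N^(-1) M.
Since det N = -1, N^(-1) has integer entries; multiplying gives P = [[1, 2], [0, 2]].

[[1, 2], [0, 2]]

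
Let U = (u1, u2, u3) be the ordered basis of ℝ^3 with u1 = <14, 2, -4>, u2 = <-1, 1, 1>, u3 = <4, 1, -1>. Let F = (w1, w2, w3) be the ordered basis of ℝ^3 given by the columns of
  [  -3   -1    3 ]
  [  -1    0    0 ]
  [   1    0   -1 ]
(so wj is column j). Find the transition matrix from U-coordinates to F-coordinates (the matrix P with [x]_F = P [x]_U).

Take x = uj: its U-coordinates are the j-th standard unit vector, so P e_j — column j of P — equals [uj]_F.
u1 = -2w1 - 2w2 + 2w3, giving column 1 = <-2, -2, 2>; repeating for each j gives P = [[-2, -1, -1], [-2, -2, -1], [2, -2, 0]].

[[-2, -1, -1], [-2, -2, -1], [2, -2, 0]]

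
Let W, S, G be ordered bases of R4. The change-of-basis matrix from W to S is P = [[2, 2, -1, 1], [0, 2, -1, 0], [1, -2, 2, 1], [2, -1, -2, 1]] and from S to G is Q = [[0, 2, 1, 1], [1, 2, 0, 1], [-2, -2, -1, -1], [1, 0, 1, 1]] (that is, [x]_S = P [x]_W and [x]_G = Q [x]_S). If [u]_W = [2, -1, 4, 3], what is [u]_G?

[3, -11, -5, 16]

Composing the changes, [u]_G = Q P [u]_W.
Q P = [[3, 1, -2, 2], [4, 5, -5, 2], [-7, -5, 4, -4], [5, -1, -1, 3]]; applying this to [2, -1, 4, 3] gives [3, -11, -5, 16].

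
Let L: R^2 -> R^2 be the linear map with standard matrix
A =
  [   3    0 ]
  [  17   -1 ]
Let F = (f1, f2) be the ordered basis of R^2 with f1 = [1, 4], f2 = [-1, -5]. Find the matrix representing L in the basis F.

[[2, -3], [-1, 0]]

The j-th column of [L]_F is [L(fj)]_F.
L(f1) = A f1 = [3, 13] = 2f1 - f2, so column 1 is [2, -1].
Repeating for f2 and assembling the columns gives [[2, -3], [-1, 0]].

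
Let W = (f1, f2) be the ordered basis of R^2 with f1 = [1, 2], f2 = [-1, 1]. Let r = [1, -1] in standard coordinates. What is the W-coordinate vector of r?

[0, -1]

Write r = c_1 f1 + c_2 f2 and solve for the c_i.
System: c_1 - c_2 = 1, 2c_1 + c_2 = -1; solving gives c_1 = 0, c_2 = -1.
Check: 0·f1 - f2 = [1, -1].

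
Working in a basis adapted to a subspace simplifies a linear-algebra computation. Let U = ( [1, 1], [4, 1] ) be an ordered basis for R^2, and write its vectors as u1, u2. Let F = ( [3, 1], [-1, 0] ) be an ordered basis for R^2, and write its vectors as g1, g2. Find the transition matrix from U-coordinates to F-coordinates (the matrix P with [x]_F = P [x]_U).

[[1, 1], [2, -1]]

Let M have columns uj and N have columns gj. Then for every x, N [x]_F = x = M [x]_U, so P = N^(-1) M.
Since det N = 1, N^(-1) has integer entries; multiplying gives P = [[1, 1], [2, -1]].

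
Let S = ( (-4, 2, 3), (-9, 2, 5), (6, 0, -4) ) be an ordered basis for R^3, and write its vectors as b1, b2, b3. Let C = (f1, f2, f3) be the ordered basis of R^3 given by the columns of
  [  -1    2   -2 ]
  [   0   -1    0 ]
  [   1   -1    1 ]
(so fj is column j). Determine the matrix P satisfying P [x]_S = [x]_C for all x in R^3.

[[2, 1, -2], [-2, -2, 0], [-1, 2, -2]]

Take x = bj: its S-coordinates are the j-th standard unit vector, so P e_j — column j of P — equals [bj]_C.
b1 = 2f1 - 2f2 - f3, giving column 1 = (2, -2, -1); repeating for each j gives P = [[2, 1, -2], [-2, -2, 0], [-1, 2, -2]].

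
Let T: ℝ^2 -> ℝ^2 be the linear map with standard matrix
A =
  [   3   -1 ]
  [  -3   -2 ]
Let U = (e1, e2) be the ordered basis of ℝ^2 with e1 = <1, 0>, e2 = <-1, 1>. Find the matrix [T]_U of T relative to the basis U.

The j-th column of [T]_U is [T(ej)]_U.
T(e1) = A e1 = <3, -3> = 0·e1 - 3e2, so column 1 is <0, -3>.
Repeating for e2 and assembling the columns gives [[0, -3], [-3, 1]].

[[0, -3], [-3, 1]]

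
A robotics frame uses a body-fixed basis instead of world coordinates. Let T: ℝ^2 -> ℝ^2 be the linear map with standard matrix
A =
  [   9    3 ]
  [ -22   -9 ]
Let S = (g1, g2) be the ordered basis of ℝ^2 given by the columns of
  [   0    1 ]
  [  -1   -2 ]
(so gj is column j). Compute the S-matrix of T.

Let P have columns g1, g2. Then [T]_S = P^(-1) A P.
Here det P = 1, so P^(-1) is integer; computing A P first and then P^(-1)(A P) gives [[-3, -2], [-3, 3]].

[[-3, -2], [-3, 3]]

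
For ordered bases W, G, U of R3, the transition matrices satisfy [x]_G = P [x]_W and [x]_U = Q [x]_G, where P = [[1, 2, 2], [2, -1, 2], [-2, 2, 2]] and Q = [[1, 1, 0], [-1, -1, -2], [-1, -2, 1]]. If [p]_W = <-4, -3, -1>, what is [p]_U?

Apply P to get G-coordinates <-12, -7, 0>, then Q to get U-coordinates.
The result is [p]_U = <-19, 19, 26>.

<-19, 19, 26>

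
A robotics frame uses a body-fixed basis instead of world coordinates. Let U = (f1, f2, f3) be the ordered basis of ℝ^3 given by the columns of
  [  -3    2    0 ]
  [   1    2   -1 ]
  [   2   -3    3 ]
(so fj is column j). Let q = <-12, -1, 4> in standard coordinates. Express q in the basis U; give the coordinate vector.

Write q = c_1 f1 + ... + c_3 f3 and solve for the c_i.
Solving this 3x3 system gives c = (2, -3, -3).
Check: 2f1 - 3f2 - 3f3 = <-12, -1, 4>.

<2, -3, -3>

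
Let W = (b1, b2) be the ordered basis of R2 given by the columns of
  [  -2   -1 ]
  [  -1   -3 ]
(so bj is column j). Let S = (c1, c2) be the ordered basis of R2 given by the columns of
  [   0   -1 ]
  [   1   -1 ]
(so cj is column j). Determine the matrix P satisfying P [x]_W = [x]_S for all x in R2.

[[1, -2], [2, 1]]

Column j of P is [bj]_S, since P maps W-coordinates to S-coordinates.
Expressing b1 in S: b1 = c1 + 2c2, so column 1 of P is [1, 2].
Doing the same for each bj gives P = [[1, -2], [2, 1]].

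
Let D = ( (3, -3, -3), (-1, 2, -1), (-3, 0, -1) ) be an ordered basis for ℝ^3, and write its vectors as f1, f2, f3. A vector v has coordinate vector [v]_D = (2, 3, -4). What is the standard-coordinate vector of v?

By definition v = 2f1 + 3f2 - 4f3.
Summing componentwise gives (15, 0, -5).

(15, 0, -5)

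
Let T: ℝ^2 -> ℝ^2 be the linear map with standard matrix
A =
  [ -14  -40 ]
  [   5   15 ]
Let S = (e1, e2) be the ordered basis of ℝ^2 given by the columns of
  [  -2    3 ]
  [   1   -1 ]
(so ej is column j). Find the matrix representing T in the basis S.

The j-th column of [T]_S is [T(ej)]_S.
T(e1) = A e1 = <-12, 5> = 3e1 - 2e2, so column 1 is <3, -2>.
Repeating for e2 and assembling the columns gives [[3, -2], [-2, -2]].

[[3, -2], [-2, -2]]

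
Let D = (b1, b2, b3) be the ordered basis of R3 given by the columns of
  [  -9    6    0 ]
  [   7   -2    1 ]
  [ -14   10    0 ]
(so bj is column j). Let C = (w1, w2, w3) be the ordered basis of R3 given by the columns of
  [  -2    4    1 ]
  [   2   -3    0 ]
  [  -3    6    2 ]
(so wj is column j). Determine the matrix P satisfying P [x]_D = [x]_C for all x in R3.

[[2, 2, 2], [-1, 2, 1], [-1, 2, 0]]

Let M have columns bj and N have columns wj. Then for every x, N [x]_C = x = M [x]_D, so P = N^(-1) M.
Since det N = -1, N^(-1) has integer entries; multiplying gives P = [[2, 2, 2], [-1, 2, 1], [-1, 2, 0]].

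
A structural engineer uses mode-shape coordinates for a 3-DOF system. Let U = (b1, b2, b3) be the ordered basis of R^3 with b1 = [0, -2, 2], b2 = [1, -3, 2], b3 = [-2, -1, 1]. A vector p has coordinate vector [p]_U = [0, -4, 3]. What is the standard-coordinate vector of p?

p = M [p]_U, where M has columns b1, ..., b3.
Carrying out the matrix-vector product, p = [-10, 9, -5].

[-10, 9, -5]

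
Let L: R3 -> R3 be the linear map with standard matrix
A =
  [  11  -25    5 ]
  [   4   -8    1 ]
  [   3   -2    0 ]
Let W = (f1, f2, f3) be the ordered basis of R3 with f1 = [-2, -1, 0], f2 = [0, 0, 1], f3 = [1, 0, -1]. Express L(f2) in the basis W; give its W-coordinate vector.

[-1, 3, 3]

Column 2 of [L]_W is the W-coordinate vector of L(f2).
In standard coordinates L(f2) = A f2 = [5, 1, 0].
Converting to W: [5, 1, 0] = -f1 + 3f2 + 3f3, so the coordinate vector is [-1, 3, 3].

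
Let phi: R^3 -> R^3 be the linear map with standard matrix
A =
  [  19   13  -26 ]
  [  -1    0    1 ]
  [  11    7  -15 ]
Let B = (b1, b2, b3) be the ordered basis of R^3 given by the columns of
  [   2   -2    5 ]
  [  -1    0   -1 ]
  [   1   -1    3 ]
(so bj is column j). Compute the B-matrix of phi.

[[0, 1, 0], [3, 2, 3], [1, -2, 2]]

Let P have columns b1, ..., b3. Then [phi]_B = P^(-1) A P.
Here det P = -1, so P^(-1) is integer; computing A P first and then P^(-1)(A P) gives [[0, 1, 0], [3, 2, 3], [1, -2, 2]].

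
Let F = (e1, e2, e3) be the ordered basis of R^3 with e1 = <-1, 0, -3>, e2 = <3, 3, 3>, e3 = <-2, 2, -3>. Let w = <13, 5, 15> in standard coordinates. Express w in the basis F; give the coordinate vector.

[w]_F is the unique c with M c = w, where M has columns e1, ..., e3.
Row-reducing the augmented matrix [M | w] gives c = (0, 3, -2).
Check: 0·e1 + 3e2 - 2e3 = <13, 5, 15>.

<0, 3, -2>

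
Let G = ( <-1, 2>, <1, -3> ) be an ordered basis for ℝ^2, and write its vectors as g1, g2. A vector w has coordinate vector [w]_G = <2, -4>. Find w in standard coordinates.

<-6, 16>

w = M [w]_G, where M has columns g1, g2.
Carrying out the matrix-vector product, w = <-6, 16>.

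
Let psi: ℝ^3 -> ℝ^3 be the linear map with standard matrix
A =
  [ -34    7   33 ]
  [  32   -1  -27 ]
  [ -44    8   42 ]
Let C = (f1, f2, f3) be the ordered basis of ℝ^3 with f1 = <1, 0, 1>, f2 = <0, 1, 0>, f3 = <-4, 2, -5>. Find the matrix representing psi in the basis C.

Let P have columns f1, ..., f3. Then [psi]_C = P^(-1) A P.
Here det P = -1, so P^(-1) is integer; computing A P first and then P^(-1)(A P) gives [[3, 3, -3], [3, 1, -1], [1, -1, 3]].

[[3, 3, -3], [3, 1, -1], [1, -1, 3]]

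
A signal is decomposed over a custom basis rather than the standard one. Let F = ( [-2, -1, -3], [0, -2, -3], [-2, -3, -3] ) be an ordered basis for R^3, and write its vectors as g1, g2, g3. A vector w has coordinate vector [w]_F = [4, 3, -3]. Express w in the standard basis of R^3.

[-2, -1, -12]

By definition w = 4g1 + 3g2 - 3g3.
Summing componentwise gives [-2, -1, -12].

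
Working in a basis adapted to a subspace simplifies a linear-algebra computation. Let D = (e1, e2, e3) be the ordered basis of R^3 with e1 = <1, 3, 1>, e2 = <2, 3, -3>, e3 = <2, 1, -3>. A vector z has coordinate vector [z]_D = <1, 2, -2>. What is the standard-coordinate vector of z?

<1, 7, 1>

By definition z = e1 + 2e2 - 2e3.
Summing componentwise gives <1, 7, 1>.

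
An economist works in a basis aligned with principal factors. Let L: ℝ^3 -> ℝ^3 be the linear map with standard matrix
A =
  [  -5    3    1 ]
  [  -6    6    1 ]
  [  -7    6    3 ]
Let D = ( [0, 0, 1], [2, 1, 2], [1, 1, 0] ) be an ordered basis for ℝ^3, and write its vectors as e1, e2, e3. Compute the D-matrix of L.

With P the matrix whose columns are e1, ..., e3, [L]_D = P^(-1) A P.
Column by column: L(e1) = A e1 = [1, 1, 3]; its D-coordinates [3, 0, 1] give column 1.
Continuing for each basis vector yields [L]_D = [[3, 0, 3], [0, -1, -2], [1, -3, 2]].

[[3, 0, 3], [0, -1, -2], [1, -3, 2]]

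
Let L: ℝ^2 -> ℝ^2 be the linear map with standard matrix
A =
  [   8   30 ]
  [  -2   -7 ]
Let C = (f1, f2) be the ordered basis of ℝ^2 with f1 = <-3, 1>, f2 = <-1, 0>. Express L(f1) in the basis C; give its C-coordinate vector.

Column 1 of [L]_C is the C-coordinate vector of L(f1).
In standard coordinates L(f1) = A f1 = <6, -1>.
Converting to C: <6, -1> = -f1 - 3f2, so the coordinate vector is <-1, -3>.

<-1, -3>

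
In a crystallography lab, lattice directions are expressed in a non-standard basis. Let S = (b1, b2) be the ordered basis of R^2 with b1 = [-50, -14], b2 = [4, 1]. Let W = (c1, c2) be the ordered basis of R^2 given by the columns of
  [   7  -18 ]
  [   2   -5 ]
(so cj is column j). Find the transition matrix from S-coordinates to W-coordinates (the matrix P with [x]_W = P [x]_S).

[[-2, -2], [2, -1]]

Column j of P is [bj]_W, since P maps S-coordinates to W-coordinates.
Expressing b1 in W: b1 = -2c1 + 2c2, so column 1 of P is [-2, 2].
Doing the same for each bj gives P = [[-2, -2], [2, -1]].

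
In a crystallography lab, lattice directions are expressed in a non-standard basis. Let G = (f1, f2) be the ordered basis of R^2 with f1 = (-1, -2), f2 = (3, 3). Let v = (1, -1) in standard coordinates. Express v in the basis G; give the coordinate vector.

(2, 1)

We seek scalars with c_1 f1 + c_2 f2 = v; equivalently solve M c = v where the columns of M are f1, f2.
System: -c_1 + 3c_2 = 1, -2c_1 + 3c_2 = -1; solving gives c_1 = 2, c_2 = 1.
Check: 2f1 + f2 = (1, -1).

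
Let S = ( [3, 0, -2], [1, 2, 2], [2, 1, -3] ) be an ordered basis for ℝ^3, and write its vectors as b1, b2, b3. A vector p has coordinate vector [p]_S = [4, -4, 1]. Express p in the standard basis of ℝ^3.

[10, -7, -19]

p = M [p]_S, where M has columns b1, ..., b3.
Carrying out the matrix-vector product, p = [10, -7, -19].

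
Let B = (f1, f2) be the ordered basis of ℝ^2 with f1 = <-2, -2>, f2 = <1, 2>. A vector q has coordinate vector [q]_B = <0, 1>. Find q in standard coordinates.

q = M [q]_B, where M has columns f1, f2.
Carrying out the matrix-vector product, q = <1, 2>.

<1, 2>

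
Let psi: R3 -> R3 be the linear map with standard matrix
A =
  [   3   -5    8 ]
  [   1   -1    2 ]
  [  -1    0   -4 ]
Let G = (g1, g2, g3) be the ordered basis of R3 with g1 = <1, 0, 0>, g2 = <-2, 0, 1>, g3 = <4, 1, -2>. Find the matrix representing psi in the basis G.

The j-th column of [psi]_G is [psi(gj)]_G.
psi(g1) = A g1 = <3, 1, -1> = g1 + g2 + g3, so column 1 is <1, 1, 1>.
Repeating for g2, g3 and assembling the columns gives [[1, -2, -1], [1, -2, 2], [1, 0, -1]].

[[1, -2, -1], [1, -2, 2], [1, 0, -1]]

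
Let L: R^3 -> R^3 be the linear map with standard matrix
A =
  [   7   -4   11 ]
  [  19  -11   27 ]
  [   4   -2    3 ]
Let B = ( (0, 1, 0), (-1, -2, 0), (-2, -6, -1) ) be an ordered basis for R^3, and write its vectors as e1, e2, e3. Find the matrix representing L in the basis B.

[[1, 1, 1], [0, -1, 3], [2, 0, -1]]

Let P have columns e1, ..., e3. Then [L]_B = P^(-1) A P.
Here det P = -1, so P^(-1) is integer; computing A P first and then P^(-1)(A P) gives [[1, 1, 1], [0, -1, 3], [2, 0, -1]].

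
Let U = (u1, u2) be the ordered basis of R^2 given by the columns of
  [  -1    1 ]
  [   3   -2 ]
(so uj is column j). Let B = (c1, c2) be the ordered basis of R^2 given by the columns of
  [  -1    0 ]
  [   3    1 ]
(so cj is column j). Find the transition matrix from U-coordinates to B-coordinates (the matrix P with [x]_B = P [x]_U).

[[1, -1], [0, 1]]

Let M have columns uj and N have columns cj. Then for every x, N [x]_B = x = M [x]_U, so P = N^(-1) M.
Since det N = -1, N^(-1) has integer entries; multiplying gives P = [[1, -1], [0, 1]].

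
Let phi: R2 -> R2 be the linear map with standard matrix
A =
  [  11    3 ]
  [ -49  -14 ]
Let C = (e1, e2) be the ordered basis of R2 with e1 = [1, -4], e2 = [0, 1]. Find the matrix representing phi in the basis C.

[[-1, 3], [3, -2]]

Let P have columns e1, e2. Then [phi]_C = P^(-1) A P.
Here det P = 1, so P^(-1) is integer; computing A P first and then P^(-1)(A P) gives [[-1, 3], [3, -2]].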